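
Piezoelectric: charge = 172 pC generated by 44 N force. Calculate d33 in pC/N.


d33 = 172 / 44 = 3.9 pC/N

3.9


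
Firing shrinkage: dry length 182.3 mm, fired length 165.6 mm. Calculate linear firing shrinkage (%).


FS = (182.3 - 165.6) / 182.3 * 100 = 9.16%

9.16


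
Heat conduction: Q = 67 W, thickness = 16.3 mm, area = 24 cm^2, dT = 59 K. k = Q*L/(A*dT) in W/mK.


k = 67*16.3/1000/(24/10000*59) = 7.71 W/mK

7.71


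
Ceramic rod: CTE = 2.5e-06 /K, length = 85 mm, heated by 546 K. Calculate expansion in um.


dL = 2.5e-06 * 85 * 546 * 1000 = 116.025 um

116.025


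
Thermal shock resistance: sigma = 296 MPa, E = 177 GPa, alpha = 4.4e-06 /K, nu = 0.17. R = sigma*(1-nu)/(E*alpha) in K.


R = 296*(1-0.17)/(177*1000*4.4e-06) = 315 K

315


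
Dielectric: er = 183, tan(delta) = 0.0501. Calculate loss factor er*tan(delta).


Loss = 183 * 0.0501 = 9.168

9.168


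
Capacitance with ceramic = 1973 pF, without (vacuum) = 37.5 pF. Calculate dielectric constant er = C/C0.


er = 1973 / 37.5 = 52.61

52.61


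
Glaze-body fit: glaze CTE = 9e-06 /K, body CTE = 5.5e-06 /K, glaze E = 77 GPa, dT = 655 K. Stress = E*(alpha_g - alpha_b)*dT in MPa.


Stress = 77*1000*(9e-06 - 5.5e-06)*655 = 176.5 MPa

176.5


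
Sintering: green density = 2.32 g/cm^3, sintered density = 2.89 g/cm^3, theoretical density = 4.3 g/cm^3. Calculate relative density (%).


Relative = 2.89 / 4.3 * 100 = 67.2%

67.2


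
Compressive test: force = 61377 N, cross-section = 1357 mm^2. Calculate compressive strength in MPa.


CS = 61377 / 1357 = 45.2 MPa

45.2


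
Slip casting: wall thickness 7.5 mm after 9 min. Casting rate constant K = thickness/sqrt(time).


K = 7.5 / sqrt(9) = 7.5 / 3.0 = 2.5 mm/min^0.5

2.5


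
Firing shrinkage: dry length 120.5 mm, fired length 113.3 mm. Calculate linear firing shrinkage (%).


FS = (120.5 - 113.3) / 120.5 * 100 = 5.98%

5.98


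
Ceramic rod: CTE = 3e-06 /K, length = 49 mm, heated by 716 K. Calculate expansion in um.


dL = 3e-06 * 49 * 716 * 1000 = 105.252 um

105.252


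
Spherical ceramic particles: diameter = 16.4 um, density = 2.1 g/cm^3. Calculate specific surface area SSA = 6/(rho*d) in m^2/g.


SSA = 6 / (2.1 * 16.4) = 0.174 m^2/g

0.174


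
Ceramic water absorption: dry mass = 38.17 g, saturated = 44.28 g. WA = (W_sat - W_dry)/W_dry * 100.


WA = (44.28 - 38.17) / 38.17 * 100 = 16.01%

16.01


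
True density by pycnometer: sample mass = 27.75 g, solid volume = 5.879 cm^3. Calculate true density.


TD = 27.75 / 5.879 = 4.72 g/cm^3

4.72


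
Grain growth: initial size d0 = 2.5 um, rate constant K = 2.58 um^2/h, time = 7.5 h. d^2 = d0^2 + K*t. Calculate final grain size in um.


d^2 = 2.5^2 + 2.58*7.5 = 25.6
d = sqrt(25.6) = 5.06 um

5.06


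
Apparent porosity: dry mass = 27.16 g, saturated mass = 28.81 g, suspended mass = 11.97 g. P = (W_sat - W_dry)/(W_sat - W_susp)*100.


P = (28.81 - 27.16) / (28.81 - 11.97) * 100 = 1.65 / 16.84 * 100 = 9.8%

9.8


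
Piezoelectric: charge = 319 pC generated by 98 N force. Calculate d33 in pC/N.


d33 = 319 / 98 = 3.3 pC/N

3.3


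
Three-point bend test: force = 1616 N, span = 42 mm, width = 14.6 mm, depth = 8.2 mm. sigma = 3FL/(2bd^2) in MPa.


sigma = 3*1616*42/(2*14.6*8.2^2) = 103.7 MPa

103.7


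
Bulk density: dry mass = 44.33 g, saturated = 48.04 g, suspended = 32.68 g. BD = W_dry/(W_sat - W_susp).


BD = 44.33 / (48.04 - 32.68) = 44.33 / 15.36 = 2.886 g/cm^3

2.886


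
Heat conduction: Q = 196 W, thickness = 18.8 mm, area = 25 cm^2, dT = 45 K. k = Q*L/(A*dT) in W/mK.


k = 196*18.8/1000/(25/10000*45) = 32.75 W/mK

32.75


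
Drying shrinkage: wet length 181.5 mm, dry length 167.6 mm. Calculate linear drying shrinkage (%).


DS = (181.5 - 167.6) / 181.5 * 100 = 7.66%

7.66


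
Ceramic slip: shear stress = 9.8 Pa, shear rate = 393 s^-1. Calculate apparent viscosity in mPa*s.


eta = tau/gamma * 1000 = 9.8/393 * 1000 = 24.9 mPa*s

24.9


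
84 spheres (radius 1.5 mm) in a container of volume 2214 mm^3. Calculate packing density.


V_sphere = 4/3*pi*1.5^3 = 14.1372 mm^3
Total V = 84*14.1372 = 1187.5248 mm^3
PD = 1187.5248 / 2214 = 0.536

0.536


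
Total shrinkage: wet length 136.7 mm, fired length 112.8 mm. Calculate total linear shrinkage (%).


TS = (136.7 - 112.8) / 136.7 * 100 = 17.48%

17.48


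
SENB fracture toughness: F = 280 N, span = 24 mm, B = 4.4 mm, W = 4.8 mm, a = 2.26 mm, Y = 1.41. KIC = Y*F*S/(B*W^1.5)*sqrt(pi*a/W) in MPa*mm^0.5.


KIC = 1.41*280*24/(4.4*4.8^1.5)*sqrt(pi*2.26/4.8) = 249.05

249.05


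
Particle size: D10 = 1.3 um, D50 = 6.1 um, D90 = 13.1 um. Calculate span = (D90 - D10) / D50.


Span = (13.1 - 1.3) / 6.1 = 11.8 / 6.1 = 1.934

1.934


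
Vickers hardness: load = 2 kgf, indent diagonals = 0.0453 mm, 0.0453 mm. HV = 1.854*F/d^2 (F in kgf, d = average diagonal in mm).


d_avg = (0.0453+0.0453)/2 = 0.0453 mm
HV = 1.854*2/0.0453^2 = 1807

1807


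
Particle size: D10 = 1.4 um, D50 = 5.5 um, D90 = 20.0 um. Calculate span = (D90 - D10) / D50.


Span = (20.0 - 1.4) / 5.5 = 18.6 / 5.5 = 3.382

3.382


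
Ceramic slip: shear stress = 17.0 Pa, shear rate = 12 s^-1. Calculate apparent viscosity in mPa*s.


eta = tau/gamma * 1000 = 17.0/12 * 1000 = 1416.7 mPa*s

1416.7


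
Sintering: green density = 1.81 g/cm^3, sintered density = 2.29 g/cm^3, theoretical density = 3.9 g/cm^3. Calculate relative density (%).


Relative = 2.29 / 3.9 * 100 = 58.7%

58.7


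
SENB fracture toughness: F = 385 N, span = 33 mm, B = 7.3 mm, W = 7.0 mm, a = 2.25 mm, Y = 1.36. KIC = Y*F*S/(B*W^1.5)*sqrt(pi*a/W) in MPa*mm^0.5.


KIC = 1.36*385*33/(7.3*7.0^1.5)*sqrt(pi*2.25/7.0) = 128.43

128.43


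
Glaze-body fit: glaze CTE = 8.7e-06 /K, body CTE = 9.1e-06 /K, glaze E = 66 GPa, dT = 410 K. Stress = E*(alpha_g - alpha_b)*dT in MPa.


Stress = 66*1000*(8.7e-06 - 9.1e-06)*410 = -10.8 MPa

-10.8


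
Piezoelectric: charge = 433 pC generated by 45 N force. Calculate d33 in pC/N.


d33 = 433 / 45 = 9.6 pC/N

9.6


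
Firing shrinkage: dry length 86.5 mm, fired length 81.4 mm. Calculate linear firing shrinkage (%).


FS = (86.5 - 81.4) / 86.5 * 100 = 5.9%

5.9


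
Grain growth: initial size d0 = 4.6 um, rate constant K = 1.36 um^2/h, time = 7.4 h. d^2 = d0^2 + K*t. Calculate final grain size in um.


d^2 = 4.6^2 + 1.36*7.4 = 31.224
d = sqrt(31.224) = 5.59 um

5.59


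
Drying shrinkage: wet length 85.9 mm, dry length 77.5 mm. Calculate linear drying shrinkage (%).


DS = (85.9 - 77.5) / 85.9 * 100 = 9.78%

9.78


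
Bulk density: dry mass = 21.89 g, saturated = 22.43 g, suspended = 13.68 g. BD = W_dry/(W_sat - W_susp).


BD = 21.89 / (22.43 - 13.68) = 21.89 / 8.75 = 2.502 g/cm^3

2.502


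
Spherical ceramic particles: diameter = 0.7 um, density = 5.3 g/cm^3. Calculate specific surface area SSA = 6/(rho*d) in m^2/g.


SSA = 6 / (5.3 * 0.7) = 1.617 m^2/g

1.617


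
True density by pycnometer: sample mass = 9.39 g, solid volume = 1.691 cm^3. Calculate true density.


TD = 9.39 / 1.691 = 5.553 g/cm^3

5.553


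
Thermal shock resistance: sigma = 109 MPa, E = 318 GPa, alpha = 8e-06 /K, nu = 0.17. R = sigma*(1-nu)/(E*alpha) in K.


R = 109*(1-0.17)/(318*1000*8e-06) = 36 K

36


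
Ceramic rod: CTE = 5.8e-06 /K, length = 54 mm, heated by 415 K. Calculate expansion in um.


dL = 5.8e-06 * 54 * 415 * 1000 = 129.978 um

129.978


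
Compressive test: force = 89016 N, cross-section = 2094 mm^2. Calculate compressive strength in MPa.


CS = 89016 / 2094 = 42.5 MPa

42.5


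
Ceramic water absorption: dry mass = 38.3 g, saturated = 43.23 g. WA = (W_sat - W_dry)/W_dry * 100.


WA = (43.23 - 38.3) / 38.3 * 100 = 12.87%

12.87


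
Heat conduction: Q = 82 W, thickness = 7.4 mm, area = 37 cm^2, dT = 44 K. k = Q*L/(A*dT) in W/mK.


k = 82*7.4/1000/(37/10000*44) = 3.73 W/mK

3.73


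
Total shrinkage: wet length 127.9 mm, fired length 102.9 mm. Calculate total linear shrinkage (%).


TS = (127.9 - 102.9) / 127.9 * 100 = 19.55%

19.55


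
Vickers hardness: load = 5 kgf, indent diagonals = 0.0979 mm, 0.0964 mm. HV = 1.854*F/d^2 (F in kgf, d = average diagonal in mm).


d_avg = (0.0979+0.0964)/2 = 0.09715 mm
HV = 1.854*5/0.09715^2 = 982

982


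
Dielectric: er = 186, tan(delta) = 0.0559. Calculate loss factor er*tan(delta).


Loss = 186 * 0.0559 = 10.397

10.397


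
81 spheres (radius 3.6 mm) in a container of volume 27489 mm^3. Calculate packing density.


V_sphere = 4/3*pi*3.6^3 = 195.4322 mm^3
Total V = 81*195.4322 = 15830.0082 mm^3
PD = 15830.0082 / 27489 = 0.576

0.576


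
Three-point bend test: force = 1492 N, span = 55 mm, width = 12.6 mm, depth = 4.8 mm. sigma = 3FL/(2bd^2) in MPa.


sigma = 3*1492*55/(2*12.6*4.8^2) = 424.0 MPa

424.0


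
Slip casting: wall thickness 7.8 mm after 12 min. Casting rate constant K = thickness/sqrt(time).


K = 7.8 / sqrt(12) = 7.8 / 3.4641 = 2.252 mm/min^0.5

2.252


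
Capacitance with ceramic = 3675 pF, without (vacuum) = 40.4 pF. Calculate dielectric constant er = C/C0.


er = 3675 / 40.4 = 90.97

90.97


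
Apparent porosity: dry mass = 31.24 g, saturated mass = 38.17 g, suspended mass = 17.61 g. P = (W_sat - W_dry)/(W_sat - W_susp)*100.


P = (38.17 - 31.24) / (38.17 - 17.61) * 100 = 6.93 / 20.56 * 100 = 33.7%

33.7


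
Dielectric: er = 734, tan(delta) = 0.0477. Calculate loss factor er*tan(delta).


Loss = 734 * 0.0477 = 35.012

35.012


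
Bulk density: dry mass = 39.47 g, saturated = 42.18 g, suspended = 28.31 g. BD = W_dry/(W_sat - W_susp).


BD = 39.47 / (42.18 - 28.31) = 39.47 / 13.87 = 2.846 g/cm^3

2.846


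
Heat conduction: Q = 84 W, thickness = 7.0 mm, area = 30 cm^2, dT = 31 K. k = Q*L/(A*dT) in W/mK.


k = 84*7.0/1000/(30/10000*31) = 6.32 W/mK

6.32


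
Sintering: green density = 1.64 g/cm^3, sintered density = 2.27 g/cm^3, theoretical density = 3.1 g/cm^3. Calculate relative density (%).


Relative = 2.27 / 3.1 * 100 = 73.2%

73.2


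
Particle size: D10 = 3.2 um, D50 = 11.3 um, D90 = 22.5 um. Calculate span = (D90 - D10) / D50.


Span = (22.5 - 3.2) / 11.3 = 19.3 / 11.3 = 1.708

1.708


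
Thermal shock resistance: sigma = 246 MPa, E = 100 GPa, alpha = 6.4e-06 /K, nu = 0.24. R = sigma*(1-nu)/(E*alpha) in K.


R = 246*(1-0.24)/(100*1000*6.4e-06) = 292 K

292


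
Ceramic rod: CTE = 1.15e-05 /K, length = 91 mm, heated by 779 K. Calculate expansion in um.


dL = 1.15e-05 * 91 * 779 * 1000 = 815.224 um

815.224


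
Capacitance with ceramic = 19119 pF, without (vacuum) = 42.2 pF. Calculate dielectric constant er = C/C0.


er = 19119 / 42.2 = 453.06

453.06


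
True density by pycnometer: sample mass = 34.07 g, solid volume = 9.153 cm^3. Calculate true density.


TD = 34.07 / 9.153 = 3.722 g/cm^3

3.722


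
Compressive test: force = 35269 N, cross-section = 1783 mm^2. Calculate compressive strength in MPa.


CS = 35269 / 1783 = 19.8 MPa

19.8


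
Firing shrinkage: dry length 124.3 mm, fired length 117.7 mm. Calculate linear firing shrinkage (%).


FS = (124.3 - 117.7) / 124.3 * 100 = 5.31%

5.31


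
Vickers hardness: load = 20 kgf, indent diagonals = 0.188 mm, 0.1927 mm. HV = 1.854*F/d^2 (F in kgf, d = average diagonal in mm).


d_avg = (0.188+0.1927)/2 = 0.19035 mm
HV = 1.854*20/0.19035^2 = 1023

1023


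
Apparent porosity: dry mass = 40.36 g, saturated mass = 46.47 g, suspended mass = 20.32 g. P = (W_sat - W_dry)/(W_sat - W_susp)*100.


P = (46.47 - 40.36) / (46.47 - 20.32) * 100 = 6.11 / 26.15 * 100 = 23.4%

23.4


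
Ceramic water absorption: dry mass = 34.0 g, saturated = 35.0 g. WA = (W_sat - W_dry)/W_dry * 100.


WA = (35.0 - 34.0) / 34.0 * 100 = 2.94%

2.94


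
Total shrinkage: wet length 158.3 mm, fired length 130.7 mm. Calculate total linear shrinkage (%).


TS = (158.3 - 130.7) / 158.3 * 100 = 17.44%

17.44


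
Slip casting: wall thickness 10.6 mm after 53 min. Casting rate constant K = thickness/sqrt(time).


K = 10.6 / sqrt(53) = 10.6 / 7.2801 = 1.456 mm/min^0.5

1.456


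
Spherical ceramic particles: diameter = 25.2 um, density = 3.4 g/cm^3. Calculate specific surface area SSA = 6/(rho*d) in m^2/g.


SSA = 6 / (3.4 * 25.2) = 0.07 m^2/g

0.07


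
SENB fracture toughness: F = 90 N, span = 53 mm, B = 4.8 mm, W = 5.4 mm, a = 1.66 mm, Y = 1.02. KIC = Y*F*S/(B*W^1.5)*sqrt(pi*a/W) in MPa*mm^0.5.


KIC = 1.02*90*53/(4.8*5.4^1.5)*sqrt(pi*1.66/5.4) = 79.38

79.38


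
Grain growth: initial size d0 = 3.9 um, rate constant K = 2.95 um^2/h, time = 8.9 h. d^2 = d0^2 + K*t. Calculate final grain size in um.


d^2 = 3.9^2 + 2.95*8.9 = 41.465
d = sqrt(41.465) = 6.44 um

6.44


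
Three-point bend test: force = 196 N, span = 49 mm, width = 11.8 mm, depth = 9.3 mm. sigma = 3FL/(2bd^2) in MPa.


sigma = 3*196*49/(2*11.8*9.3^2) = 14.1 MPa

14.1


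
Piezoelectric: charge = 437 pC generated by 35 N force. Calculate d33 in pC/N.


d33 = 437 / 35 = 12.5 pC/N

12.5


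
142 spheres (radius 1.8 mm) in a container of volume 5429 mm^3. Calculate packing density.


V_sphere = 4/3*pi*1.8^3 = 24.429 mm^3
Total V = 142*24.429 = 3468.918 mm^3
PD = 3468.918 / 5429 = 0.639

0.639


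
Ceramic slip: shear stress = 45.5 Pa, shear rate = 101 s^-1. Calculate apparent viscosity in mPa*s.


eta = tau/gamma * 1000 = 45.5/101 * 1000 = 450.5 mPa*s

450.5


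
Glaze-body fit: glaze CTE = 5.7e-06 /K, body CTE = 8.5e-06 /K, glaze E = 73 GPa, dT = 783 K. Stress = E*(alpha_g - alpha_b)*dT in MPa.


Stress = 73*1000*(5.7e-06 - 8.5e-06)*783 = -160.0 MPa

-160.0


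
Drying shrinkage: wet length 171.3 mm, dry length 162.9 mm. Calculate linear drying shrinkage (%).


DS = (171.3 - 162.9) / 171.3 * 100 = 4.9%

4.9


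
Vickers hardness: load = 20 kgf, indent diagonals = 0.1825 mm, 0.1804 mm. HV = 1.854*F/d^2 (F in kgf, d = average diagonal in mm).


d_avg = (0.1825+0.1804)/2 = 0.18145 mm
HV = 1.854*20/0.18145^2 = 1126

1126


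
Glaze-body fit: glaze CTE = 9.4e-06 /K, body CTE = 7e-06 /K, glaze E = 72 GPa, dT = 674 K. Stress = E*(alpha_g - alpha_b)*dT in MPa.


Stress = 72*1000*(9.4e-06 - 7e-06)*674 = 116.5 MPa

116.5


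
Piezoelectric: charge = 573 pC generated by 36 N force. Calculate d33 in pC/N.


d33 = 573 / 36 = 15.9 pC/N

15.9


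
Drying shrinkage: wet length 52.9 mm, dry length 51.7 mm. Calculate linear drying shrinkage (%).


DS = (52.9 - 51.7) / 52.9 * 100 = 2.27%

2.27


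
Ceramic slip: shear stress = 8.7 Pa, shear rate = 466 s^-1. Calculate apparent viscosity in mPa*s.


eta = tau/gamma * 1000 = 8.7/466 * 1000 = 18.7 mPa*s

18.7


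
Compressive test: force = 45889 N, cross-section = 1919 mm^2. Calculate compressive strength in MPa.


CS = 45889 / 1919 = 23.9 MPa

23.9


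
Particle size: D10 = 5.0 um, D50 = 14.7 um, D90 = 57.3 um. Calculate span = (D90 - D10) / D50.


Span = (57.3 - 5.0) / 14.7 = 52.3 / 14.7 = 3.558

3.558


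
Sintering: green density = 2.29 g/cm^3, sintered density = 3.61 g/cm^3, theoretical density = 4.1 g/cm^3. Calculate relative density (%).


Relative = 3.61 / 4.1 * 100 = 88.0%

88.0


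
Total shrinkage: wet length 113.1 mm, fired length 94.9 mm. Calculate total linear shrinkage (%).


TS = (113.1 - 94.9) / 113.1 * 100 = 16.09%

16.09


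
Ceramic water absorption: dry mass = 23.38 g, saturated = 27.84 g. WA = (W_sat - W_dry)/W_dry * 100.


WA = (27.84 - 23.38) / 23.38 * 100 = 19.08%

19.08


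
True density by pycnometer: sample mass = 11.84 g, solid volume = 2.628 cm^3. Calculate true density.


TD = 11.84 / 2.628 = 4.505 g/cm^3

4.505


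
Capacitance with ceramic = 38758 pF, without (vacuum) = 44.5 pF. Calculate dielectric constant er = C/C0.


er = 38758 / 44.5 = 870.97

870.97


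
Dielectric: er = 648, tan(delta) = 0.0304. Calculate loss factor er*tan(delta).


Loss = 648 * 0.0304 = 19.699

19.699


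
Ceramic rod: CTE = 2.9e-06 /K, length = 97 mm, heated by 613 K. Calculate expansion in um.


dL = 2.9e-06 * 97 * 613 * 1000 = 172.437 um

172.437


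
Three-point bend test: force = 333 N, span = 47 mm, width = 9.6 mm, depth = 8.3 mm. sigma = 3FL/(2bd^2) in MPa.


sigma = 3*333*47/(2*9.6*8.3^2) = 35.5 MPa

35.5


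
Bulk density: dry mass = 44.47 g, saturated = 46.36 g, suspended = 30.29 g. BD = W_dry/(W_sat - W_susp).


BD = 44.47 / (46.36 - 30.29) = 44.47 / 16.07 = 2.767 g/cm^3

2.767


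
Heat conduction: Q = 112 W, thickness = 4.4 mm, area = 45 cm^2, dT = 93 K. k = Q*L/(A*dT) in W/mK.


k = 112*4.4/1000/(45/10000*93) = 1.18 W/mK

1.18


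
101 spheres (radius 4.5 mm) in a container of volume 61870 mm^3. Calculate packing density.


V_sphere = 4/3*pi*4.5^3 = 381.7035 mm^3
Total V = 101*381.7035 = 38552.0535 mm^3
PD = 38552.0535 / 61870 = 0.623

0.623


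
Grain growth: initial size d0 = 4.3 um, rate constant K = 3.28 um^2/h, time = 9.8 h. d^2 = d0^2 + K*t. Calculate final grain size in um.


d^2 = 4.3^2 + 3.28*9.8 = 50.634
d = sqrt(50.634) = 7.12 um

7.12


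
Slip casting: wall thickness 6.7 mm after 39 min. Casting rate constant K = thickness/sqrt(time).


K = 6.7 / sqrt(39) = 6.7 / 6.245 = 1.073 mm/min^0.5

1.073


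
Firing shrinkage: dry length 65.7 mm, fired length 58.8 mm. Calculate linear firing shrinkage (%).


FS = (65.7 - 58.8) / 65.7 * 100 = 10.5%

10.5


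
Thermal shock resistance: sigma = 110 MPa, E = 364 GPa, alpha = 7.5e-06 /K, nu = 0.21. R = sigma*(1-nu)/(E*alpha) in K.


R = 110*(1-0.21)/(364*1000*7.5e-06) = 32 K

32


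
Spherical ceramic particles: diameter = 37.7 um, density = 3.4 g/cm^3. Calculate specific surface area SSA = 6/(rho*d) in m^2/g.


SSA = 6 / (3.4 * 37.7) = 0.047 m^2/g

0.047


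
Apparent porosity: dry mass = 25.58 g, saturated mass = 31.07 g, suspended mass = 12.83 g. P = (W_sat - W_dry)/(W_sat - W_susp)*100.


P = (31.07 - 25.58) / (31.07 - 12.83) * 100 = 5.49 / 18.24 * 100 = 30.1%

30.1


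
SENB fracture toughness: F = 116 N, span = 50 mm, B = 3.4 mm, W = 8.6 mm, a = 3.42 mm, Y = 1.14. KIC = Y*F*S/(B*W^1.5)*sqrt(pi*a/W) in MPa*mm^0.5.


KIC = 1.14*116*50/(3.4*8.6^1.5)*sqrt(pi*3.42/8.6) = 86.19

86.19


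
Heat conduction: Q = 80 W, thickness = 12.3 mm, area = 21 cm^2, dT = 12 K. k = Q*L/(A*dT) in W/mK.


k = 80*12.3/1000/(21/10000*12) = 39.05 W/mK

39.05


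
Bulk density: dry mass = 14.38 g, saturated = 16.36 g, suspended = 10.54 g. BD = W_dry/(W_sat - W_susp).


BD = 14.38 / (16.36 - 10.54) = 14.38 / 5.82 = 2.471 g/cm^3

2.471


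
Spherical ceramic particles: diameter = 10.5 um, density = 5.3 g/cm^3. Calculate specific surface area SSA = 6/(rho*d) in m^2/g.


SSA = 6 / (5.3 * 10.5) = 0.108 m^2/g

0.108


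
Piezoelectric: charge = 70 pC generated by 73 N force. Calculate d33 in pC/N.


d33 = 70 / 73 = 1.0 pC/N

1.0


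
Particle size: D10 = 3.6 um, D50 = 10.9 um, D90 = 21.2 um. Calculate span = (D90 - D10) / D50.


Span = (21.2 - 3.6) / 10.9 = 17.6 / 10.9 = 1.615

1.615


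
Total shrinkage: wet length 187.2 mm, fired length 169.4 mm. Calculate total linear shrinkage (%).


TS = (187.2 - 169.4) / 187.2 * 100 = 9.51%

9.51


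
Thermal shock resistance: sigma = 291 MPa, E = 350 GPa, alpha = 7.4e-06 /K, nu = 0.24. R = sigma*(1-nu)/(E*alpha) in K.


R = 291*(1-0.24)/(350*1000*7.4e-06) = 85 K

85


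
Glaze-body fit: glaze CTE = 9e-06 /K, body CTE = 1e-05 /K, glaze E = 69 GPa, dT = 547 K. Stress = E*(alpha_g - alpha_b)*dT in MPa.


Stress = 69*1000*(9e-06 - 1e-05)*547 = -37.7 MPa

-37.7


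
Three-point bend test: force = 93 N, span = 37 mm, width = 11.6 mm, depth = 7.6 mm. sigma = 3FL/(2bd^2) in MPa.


sigma = 3*93*37/(2*11.6*7.6^2) = 7.7 MPa

7.7


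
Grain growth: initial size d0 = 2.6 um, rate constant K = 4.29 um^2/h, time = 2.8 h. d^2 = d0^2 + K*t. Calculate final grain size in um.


d^2 = 2.6^2 + 4.29*2.8 = 18.772
d = sqrt(18.772) = 4.33 um

4.33


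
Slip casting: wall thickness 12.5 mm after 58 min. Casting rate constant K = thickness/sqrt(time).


K = 12.5 / sqrt(58) = 12.5 / 7.6158 = 1.641 mm/min^0.5

1.641


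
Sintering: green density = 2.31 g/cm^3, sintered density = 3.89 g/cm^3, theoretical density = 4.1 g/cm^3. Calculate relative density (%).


Relative = 3.89 / 4.1 * 100 = 94.9%

94.9


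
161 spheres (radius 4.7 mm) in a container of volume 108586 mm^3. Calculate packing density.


V_sphere = 4/3*pi*4.7^3 = 434.8928 mm^3
Total V = 161*434.8928 = 70017.7408 mm^3
PD = 70017.7408 / 108586 = 0.645

0.645


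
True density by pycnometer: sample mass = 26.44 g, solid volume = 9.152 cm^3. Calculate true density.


TD = 26.44 / 9.152 = 2.889 g/cm^3

2.889


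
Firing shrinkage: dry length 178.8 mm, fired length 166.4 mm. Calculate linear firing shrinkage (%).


FS = (178.8 - 166.4) / 178.8 * 100 = 6.94%

6.94


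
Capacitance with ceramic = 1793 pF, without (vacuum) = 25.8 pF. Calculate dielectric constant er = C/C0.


er = 1793 / 25.8 = 69.5

69.5


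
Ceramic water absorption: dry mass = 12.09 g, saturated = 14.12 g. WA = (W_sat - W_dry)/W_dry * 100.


WA = (14.12 - 12.09) / 12.09 * 100 = 16.79%

16.79


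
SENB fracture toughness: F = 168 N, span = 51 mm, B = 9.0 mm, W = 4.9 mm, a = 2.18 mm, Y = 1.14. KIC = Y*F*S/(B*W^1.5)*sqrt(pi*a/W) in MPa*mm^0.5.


KIC = 1.14*168*51/(9.0*4.9^1.5)*sqrt(pi*2.18/4.9) = 118.29

118.29


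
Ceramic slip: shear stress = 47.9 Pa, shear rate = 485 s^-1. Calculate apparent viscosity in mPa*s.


eta = tau/gamma * 1000 = 47.9/485 * 1000 = 98.8 mPa*s

98.8


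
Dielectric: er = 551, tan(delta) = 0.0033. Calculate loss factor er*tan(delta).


Loss = 551 * 0.0033 = 1.818

1.818


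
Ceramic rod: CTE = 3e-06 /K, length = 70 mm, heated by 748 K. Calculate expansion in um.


dL = 3e-06 * 70 * 748 * 1000 = 157.08 um

157.08


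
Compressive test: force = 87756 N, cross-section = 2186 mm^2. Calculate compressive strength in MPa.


CS = 87756 / 2186 = 40.1 MPa

40.1


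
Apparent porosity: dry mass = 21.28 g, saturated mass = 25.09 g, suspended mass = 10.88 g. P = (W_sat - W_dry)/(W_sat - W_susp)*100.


P = (25.09 - 21.28) / (25.09 - 10.88) * 100 = 3.81 / 14.21 * 100 = 26.8%

26.8


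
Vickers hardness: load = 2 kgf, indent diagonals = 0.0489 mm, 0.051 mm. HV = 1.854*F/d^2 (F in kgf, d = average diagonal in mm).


d_avg = (0.0489+0.051)/2 = 0.04995 mm
HV = 1.854*2/0.04995^2 = 1486

1486


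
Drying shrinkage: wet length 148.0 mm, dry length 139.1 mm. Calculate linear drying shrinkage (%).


DS = (148.0 - 139.1) / 148.0 * 100 = 6.01%

6.01


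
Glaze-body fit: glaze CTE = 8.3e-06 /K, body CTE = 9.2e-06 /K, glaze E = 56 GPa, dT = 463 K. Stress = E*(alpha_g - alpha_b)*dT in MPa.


Stress = 56*1000*(8.3e-06 - 9.2e-06)*463 = -23.3 MPa

-23.3


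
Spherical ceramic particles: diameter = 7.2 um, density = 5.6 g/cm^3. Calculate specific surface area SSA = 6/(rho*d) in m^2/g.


SSA = 6 / (5.6 * 7.2) = 0.149 m^2/g

0.149


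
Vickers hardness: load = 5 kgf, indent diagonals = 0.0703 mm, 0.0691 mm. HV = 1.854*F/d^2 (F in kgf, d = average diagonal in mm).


d_avg = (0.0703+0.0691)/2 = 0.0697 mm
HV = 1.854*5/0.0697^2 = 1908

1908


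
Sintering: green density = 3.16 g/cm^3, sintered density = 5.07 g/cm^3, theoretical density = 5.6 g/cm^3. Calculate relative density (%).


Relative = 5.07 / 5.6 * 100 = 90.5%

90.5


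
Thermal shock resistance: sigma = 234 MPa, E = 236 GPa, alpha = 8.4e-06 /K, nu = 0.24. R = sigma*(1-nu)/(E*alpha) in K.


R = 234*(1-0.24)/(236*1000*8.4e-06) = 90 K

90


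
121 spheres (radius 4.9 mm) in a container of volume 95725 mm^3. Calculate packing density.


V_sphere = 4/3*pi*4.9^3 = 492.807 mm^3
Total V = 121*492.807 = 59629.647 mm^3
PD = 59629.647 / 95725 = 0.623

0.623


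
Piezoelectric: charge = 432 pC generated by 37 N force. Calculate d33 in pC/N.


d33 = 432 / 37 = 11.7 pC/N

11.7


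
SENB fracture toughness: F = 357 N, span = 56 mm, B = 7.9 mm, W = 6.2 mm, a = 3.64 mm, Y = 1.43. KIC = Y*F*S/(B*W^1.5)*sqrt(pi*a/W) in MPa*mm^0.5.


KIC = 1.43*357*56/(7.9*6.2^1.5)*sqrt(pi*3.64/6.2) = 318.35

318.35


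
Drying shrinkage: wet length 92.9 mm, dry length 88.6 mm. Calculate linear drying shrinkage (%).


DS = (92.9 - 88.6) / 92.9 * 100 = 4.63%

4.63


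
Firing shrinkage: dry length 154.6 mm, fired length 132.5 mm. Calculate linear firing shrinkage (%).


FS = (154.6 - 132.5) / 154.6 * 100 = 14.29%

14.29


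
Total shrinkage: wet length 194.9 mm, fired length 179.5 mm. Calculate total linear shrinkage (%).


TS = (194.9 - 179.5) / 194.9 * 100 = 7.9%

7.9


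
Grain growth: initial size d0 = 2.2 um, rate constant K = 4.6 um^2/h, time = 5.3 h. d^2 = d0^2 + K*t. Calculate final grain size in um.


d^2 = 2.2^2 + 4.6*5.3 = 29.22
d = sqrt(29.22) = 5.41 um

5.41


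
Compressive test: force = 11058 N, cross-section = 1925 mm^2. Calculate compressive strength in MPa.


CS = 11058 / 1925 = 5.7 MPa

5.7


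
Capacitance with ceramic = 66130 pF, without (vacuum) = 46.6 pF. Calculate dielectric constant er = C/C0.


er = 66130 / 46.6 = 1419.1

1419.1


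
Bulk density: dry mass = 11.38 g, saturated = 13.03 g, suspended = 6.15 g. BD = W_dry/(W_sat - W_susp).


BD = 11.38 / (13.03 - 6.15) = 11.38 / 6.88 = 1.654 g/cm^3

1.654


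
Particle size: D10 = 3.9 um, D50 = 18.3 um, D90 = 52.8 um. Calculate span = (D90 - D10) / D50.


Span = (52.8 - 3.9) / 18.3 = 48.9 / 18.3 = 2.672

2.672


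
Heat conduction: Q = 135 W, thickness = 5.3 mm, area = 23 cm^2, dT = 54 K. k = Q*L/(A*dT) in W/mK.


k = 135*5.3/1000/(23/10000*54) = 5.76 W/mK

5.76


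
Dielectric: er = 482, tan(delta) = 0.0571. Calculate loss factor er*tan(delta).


Loss = 482 * 0.0571 = 27.522

27.522


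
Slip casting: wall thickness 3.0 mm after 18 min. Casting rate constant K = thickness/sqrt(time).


K = 3.0 / sqrt(18) = 3.0 / 4.2426 = 0.707 mm/min^0.5

0.707


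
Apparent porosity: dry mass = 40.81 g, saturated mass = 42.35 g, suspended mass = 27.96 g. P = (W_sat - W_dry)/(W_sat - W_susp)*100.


P = (42.35 - 40.81) / (42.35 - 27.96) * 100 = 1.54 / 14.39 * 100 = 10.7%

10.7


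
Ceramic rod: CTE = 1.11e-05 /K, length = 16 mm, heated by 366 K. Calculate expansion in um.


dL = 1.11e-05 * 16 * 366 * 1000 = 65.002 um

65.002


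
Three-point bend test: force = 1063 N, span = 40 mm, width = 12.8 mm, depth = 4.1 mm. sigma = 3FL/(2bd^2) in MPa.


sigma = 3*1063*40/(2*12.8*4.1^2) = 296.4 MPa

296.4


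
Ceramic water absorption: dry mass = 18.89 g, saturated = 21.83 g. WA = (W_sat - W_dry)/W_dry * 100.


WA = (21.83 - 18.89) / 18.89 * 100 = 15.56%

15.56


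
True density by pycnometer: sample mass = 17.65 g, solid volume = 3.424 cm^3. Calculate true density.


TD = 17.65 / 3.424 = 5.155 g/cm^3

5.155


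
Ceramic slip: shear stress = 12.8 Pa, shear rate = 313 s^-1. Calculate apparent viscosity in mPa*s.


eta = tau/gamma * 1000 = 12.8/313 * 1000 = 40.9 mPa*s

40.9


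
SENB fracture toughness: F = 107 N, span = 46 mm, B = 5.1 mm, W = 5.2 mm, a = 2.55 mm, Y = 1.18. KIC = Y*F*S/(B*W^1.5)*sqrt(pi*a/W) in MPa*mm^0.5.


KIC = 1.18*107*46/(5.1*5.2^1.5)*sqrt(pi*2.55/5.2) = 119.2

119.2


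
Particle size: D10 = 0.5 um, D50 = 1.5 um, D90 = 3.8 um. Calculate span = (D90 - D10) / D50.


Span = (3.8 - 0.5) / 1.5 = 3.3 / 1.5 = 2.2

2.2


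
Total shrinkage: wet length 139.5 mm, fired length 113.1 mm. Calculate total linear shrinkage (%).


TS = (139.5 - 113.1) / 139.5 * 100 = 18.92%

18.92


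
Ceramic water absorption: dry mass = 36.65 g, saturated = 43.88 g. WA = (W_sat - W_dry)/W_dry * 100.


WA = (43.88 - 36.65) / 36.65 * 100 = 19.73%

19.73


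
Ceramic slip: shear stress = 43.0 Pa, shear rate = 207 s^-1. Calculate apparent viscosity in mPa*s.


eta = tau/gamma * 1000 = 43.0/207 * 1000 = 207.7 mPa*s

207.7


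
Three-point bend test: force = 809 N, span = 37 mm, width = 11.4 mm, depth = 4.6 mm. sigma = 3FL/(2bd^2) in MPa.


sigma = 3*809*37/(2*11.4*4.6^2) = 186.1 MPa

186.1


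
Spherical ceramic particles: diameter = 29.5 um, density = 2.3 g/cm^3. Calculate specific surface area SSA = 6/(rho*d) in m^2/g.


SSA = 6 / (2.3 * 29.5) = 0.088 m^2/g

0.088


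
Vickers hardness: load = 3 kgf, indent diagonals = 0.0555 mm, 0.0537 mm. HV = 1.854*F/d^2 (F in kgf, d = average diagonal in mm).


d_avg = (0.0555+0.0537)/2 = 0.0546 mm
HV = 1.854*3/0.0546^2 = 1866

1866


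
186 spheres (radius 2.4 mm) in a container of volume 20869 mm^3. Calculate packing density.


V_sphere = 4/3*pi*2.4^3 = 57.9058 mm^3
Total V = 186*57.9058 = 10770.4788 mm^3
PD = 10770.4788 / 20869 = 0.516

0.516


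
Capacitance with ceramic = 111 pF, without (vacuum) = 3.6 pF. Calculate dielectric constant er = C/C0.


er = 111 / 3.6 = 30.83

30.83


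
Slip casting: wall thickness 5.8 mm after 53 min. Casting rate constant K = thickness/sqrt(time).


K = 5.8 / sqrt(53) = 5.8 / 7.2801 = 0.797 mm/min^0.5

0.797


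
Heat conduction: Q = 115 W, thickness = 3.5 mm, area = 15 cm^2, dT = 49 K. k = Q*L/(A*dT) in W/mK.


k = 115*3.5/1000/(15/10000*49) = 5.48 W/mK

5.48


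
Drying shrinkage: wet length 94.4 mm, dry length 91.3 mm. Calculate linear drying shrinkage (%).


DS = (94.4 - 91.3) / 94.4 * 100 = 3.28%

3.28


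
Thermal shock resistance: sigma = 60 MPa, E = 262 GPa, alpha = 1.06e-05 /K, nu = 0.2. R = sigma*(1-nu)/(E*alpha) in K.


R = 60*(1-0.2)/(262*1000*1.06e-05) = 17 K

17


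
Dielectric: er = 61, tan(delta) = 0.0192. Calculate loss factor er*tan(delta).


Loss = 61 * 0.0192 = 1.171

1.171


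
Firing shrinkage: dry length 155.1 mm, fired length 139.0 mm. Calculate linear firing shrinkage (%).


FS = (155.1 - 139.0) / 155.1 * 100 = 10.38%

10.38


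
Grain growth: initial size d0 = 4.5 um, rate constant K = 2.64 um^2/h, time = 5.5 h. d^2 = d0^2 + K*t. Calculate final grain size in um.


d^2 = 4.5^2 + 2.64*5.5 = 34.77
d = sqrt(34.77) = 5.9 um

5.9


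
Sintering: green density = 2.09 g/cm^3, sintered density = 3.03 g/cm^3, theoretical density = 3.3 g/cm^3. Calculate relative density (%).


Relative = 3.03 / 3.3 * 100 = 91.8%

91.8


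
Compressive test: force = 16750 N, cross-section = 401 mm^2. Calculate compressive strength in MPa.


CS = 16750 / 401 = 41.8 MPa

41.8


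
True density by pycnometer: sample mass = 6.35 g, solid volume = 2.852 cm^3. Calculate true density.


TD = 6.35 / 2.852 = 2.227 g/cm^3

2.227


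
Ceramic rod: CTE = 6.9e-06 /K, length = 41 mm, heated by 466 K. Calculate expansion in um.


dL = 6.9e-06 * 41 * 466 * 1000 = 131.831 um

131.831


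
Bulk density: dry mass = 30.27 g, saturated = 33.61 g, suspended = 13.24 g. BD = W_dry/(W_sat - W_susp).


BD = 30.27 / (33.61 - 13.24) = 30.27 / 20.37 = 1.486 g/cm^3

1.486


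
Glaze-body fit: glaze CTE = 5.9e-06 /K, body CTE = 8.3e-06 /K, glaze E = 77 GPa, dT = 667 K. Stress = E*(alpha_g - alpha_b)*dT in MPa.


Stress = 77*1000*(5.9e-06 - 8.3e-06)*667 = -123.3 MPa

-123.3


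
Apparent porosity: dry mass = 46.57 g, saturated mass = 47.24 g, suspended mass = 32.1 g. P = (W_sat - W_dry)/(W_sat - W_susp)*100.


P = (47.24 - 46.57) / (47.24 - 32.1) * 100 = 0.67 / 15.14 * 100 = 4.4%

4.4


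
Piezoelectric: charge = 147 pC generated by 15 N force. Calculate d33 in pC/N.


d33 = 147 / 15 = 9.8 pC/N

9.8


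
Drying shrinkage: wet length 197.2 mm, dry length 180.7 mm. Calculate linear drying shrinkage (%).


DS = (197.2 - 180.7) / 197.2 * 100 = 8.37%

8.37


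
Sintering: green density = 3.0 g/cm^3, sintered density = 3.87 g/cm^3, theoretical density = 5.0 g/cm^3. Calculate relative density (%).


Relative = 3.87 / 5.0 * 100 = 77.4%

77.4


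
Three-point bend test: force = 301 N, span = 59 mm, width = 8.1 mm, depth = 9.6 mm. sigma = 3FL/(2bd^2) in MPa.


sigma = 3*301*59/(2*8.1*9.6^2) = 35.7 MPa

35.7


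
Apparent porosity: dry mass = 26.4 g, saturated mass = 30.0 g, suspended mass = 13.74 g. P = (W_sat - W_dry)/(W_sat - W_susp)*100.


P = (30.0 - 26.4) / (30.0 - 13.74) * 100 = 3.6 / 16.26 * 100 = 22.1%

22.1


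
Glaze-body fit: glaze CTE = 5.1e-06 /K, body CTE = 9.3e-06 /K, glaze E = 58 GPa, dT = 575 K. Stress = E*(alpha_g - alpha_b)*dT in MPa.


Stress = 58*1000*(5.1e-06 - 9.3e-06)*575 = -140.1 MPa

-140.1


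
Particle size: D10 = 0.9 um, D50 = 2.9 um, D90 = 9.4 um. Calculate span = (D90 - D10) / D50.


Span = (9.4 - 0.9) / 2.9 = 8.5 / 2.9 = 2.931

2.931


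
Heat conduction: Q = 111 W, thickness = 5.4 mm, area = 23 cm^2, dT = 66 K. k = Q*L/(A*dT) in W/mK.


k = 111*5.4/1000/(23/10000*66) = 3.95 W/mK

3.95


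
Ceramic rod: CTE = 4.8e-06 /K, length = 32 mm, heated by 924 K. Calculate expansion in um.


dL = 4.8e-06 * 32 * 924 * 1000 = 141.926 um

141.926


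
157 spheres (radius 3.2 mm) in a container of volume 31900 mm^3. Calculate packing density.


V_sphere = 4/3*pi*3.2^3 = 137.2583 mm^3
Total V = 157*137.2583 = 21549.5531 mm^3
PD = 21549.5531 / 31900 = 0.676

0.676


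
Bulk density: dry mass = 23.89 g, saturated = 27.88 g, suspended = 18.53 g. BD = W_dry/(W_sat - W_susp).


BD = 23.89 / (27.88 - 18.53) = 23.89 / 9.35 = 2.555 g/cm^3

2.555


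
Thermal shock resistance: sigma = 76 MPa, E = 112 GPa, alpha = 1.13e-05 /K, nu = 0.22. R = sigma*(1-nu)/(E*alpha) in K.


R = 76*(1-0.22)/(112*1000*1.13e-05) = 47 K

47


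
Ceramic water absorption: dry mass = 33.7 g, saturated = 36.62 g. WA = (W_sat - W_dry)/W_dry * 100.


WA = (36.62 - 33.7) / 33.7 * 100 = 8.66%

8.66


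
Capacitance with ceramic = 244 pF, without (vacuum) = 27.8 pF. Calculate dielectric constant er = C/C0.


er = 244 / 27.8 = 8.78

8.78


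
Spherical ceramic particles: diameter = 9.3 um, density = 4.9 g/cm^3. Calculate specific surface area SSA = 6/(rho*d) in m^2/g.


SSA = 6 / (4.9 * 9.3) = 0.132 m^2/g

0.132


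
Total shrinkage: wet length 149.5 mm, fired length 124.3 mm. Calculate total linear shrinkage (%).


TS = (149.5 - 124.3) / 149.5 * 100 = 16.86%

16.86


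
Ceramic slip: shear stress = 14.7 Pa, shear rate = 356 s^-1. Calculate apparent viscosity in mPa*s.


eta = tau/gamma * 1000 = 14.7/356 * 1000 = 41.3 mPa*s

41.3


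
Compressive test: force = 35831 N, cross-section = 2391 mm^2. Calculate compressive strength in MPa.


CS = 35831 / 2391 = 15.0 MPa

15.0


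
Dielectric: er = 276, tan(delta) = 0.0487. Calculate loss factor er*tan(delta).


Loss = 276 * 0.0487 = 13.441

13.441


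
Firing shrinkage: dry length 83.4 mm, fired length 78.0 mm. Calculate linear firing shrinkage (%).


FS = (83.4 - 78.0) / 83.4 * 100 = 6.47%

6.47


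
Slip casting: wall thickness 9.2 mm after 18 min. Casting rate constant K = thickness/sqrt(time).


K = 9.2 / sqrt(18) = 9.2 / 4.2426 = 2.168 mm/min^0.5

2.168


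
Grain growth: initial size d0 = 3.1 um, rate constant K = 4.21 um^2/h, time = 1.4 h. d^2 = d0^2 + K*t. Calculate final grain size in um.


d^2 = 3.1^2 + 4.21*1.4 = 15.504
d = sqrt(15.504) = 3.94 um

3.94


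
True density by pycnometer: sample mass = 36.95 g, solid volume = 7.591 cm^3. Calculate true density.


TD = 36.95 / 7.591 = 4.868 g/cm^3

4.868


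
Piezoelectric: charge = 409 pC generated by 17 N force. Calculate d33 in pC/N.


d33 = 409 / 17 = 24.1 pC/N

24.1


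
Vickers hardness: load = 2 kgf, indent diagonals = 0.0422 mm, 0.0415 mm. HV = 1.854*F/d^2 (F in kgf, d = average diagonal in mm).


d_avg = (0.0422+0.0415)/2 = 0.04185 mm
HV = 1.854*2/0.04185^2 = 2117

2117


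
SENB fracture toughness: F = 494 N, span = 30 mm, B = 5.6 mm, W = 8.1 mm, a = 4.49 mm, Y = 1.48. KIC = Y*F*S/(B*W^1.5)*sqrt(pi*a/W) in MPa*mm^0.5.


KIC = 1.48*494*30/(5.6*8.1^1.5)*sqrt(pi*4.49/8.1) = 224.21

224.21


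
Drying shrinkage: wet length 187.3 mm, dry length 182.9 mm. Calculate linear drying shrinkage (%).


DS = (187.3 - 182.9) / 187.3 * 100 = 2.35%

2.35


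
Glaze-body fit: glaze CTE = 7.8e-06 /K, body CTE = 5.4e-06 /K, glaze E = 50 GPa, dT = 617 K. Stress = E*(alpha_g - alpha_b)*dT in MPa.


Stress = 50*1000*(7.8e-06 - 5.4e-06)*617 = 74.0 MPa

74.0


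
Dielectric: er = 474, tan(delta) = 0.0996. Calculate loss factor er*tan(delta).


Loss = 474 * 0.0996 = 47.21

47.21


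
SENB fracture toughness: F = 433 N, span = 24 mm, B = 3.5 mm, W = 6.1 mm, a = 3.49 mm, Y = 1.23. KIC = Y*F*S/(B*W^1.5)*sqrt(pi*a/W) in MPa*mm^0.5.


KIC = 1.23*433*24/(3.5*6.1^1.5)*sqrt(pi*3.49/6.1) = 324.99

324.99


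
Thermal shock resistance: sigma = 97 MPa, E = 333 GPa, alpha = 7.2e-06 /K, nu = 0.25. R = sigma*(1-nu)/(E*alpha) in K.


R = 97*(1-0.25)/(333*1000*7.2e-06) = 30 K

30


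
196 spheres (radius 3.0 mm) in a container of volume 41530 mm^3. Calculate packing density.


V_sphere = 4/3*pi*3.0^3 = 113.0973 mm^3
Total V = 196*113.0973 = 22167.0708 mm^3
PD = 22167.0708 / 41530 = 0.534

0.534


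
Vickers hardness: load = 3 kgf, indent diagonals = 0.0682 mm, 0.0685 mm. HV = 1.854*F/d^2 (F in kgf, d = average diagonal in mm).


d_avg = (0.0682+0.0685)/2 = 0.06835 mm
HV = 1.854*3/0.06835^2 = 1191

1191


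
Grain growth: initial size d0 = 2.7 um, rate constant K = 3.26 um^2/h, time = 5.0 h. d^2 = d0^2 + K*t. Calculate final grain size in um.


d^2 = 2.7^2 + 3.26*5.0 = 23.59
d = sqrt(23.59) = 4.86 um

4.86


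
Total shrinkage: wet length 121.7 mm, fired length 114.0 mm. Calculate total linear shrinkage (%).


TS = (121.7 - 114.0) / 121.7 * 100 = 6.33%

6.33


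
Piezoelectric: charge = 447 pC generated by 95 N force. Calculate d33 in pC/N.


d33 = 447 / 95 = 4.7 pC/N

4.7


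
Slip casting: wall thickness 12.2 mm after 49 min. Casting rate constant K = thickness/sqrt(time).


K = 12.2 / sqrt(49) = 12.2 / 7.0 = 1.743 mm/min^0.5

1.743


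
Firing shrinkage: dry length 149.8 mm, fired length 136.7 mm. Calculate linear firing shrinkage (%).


FS = (149.8 - 136.7) / 149.8 * 100 = 8.74%

8.74


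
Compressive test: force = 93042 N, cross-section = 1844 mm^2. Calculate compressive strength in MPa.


CS = 93042 / 1844 = 50.5 MPa

50.5


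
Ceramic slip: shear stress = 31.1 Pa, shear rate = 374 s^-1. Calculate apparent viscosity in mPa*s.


eta = tau/gamma * 1000 = 31.1/374 * 1000 = 83.2 mPa*s

83.2


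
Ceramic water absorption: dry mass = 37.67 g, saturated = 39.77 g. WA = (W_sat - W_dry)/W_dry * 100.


WA = (39.77 - 37.67) / 37.67 * 100 = 5.57%

5.57


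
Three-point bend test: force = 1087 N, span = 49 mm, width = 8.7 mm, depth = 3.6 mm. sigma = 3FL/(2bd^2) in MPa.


sigma = 3*1087*49/(2*8.7*3.6^2) = 708.6 MPa

708.6


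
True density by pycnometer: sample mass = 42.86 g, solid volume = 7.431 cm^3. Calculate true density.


TD = 42.86 / 7.431 = 5.768 g/cm^3

5.768


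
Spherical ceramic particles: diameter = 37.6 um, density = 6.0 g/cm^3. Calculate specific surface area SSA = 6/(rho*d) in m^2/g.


SSA = 6 / (6.0 * 37.6) = 0.027 m^2/g

0.027


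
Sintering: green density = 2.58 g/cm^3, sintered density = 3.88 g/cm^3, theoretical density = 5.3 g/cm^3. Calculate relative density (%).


Relative = 3.88 / 5.3 * 100 = 73.2%

73.2


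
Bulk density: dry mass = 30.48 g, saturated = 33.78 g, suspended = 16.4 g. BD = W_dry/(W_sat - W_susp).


BD = 30.48 / (33.78 - 16.4) = 30.48 / 17.38 = 1.754 g/cm^3

1.754


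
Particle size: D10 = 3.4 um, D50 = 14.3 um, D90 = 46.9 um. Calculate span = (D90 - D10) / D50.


Span = (46.9 - 3.4) / 14.3 = 43.5 / 14.3 = 3.042

3.042
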